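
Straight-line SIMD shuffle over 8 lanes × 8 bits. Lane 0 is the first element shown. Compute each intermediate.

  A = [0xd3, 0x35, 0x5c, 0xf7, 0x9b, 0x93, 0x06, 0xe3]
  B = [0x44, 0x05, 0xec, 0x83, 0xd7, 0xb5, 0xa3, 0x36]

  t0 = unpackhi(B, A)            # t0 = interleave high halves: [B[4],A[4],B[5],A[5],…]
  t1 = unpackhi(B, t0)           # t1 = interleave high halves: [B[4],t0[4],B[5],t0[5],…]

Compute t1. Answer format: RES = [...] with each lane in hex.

→ t0 |d7|9b|b5|93|a3|06|36|e3|
→ t1 |d7|a3|b5|06|a3|36|36|e3|

RES = [ 0xd7  0xa3  0xb5  0x06  0xa3  0x36  0x36  0xe3 ]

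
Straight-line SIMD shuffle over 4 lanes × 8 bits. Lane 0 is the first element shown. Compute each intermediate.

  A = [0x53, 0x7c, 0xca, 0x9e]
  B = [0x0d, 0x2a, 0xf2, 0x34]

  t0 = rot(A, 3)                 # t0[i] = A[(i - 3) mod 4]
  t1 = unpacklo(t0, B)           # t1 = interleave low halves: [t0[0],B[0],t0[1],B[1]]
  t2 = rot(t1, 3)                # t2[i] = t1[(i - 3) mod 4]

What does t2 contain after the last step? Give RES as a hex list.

RES = [ 0x0d  0xca  0x2a  0x7c ]

t0 = [0x7c, 0xca, 0x9e, 0x53]
t1 = [0x7c, 0x0d, 0xca, 0x2a]
t2 = [0x0d, 0xca, 0x2a, 0x7c]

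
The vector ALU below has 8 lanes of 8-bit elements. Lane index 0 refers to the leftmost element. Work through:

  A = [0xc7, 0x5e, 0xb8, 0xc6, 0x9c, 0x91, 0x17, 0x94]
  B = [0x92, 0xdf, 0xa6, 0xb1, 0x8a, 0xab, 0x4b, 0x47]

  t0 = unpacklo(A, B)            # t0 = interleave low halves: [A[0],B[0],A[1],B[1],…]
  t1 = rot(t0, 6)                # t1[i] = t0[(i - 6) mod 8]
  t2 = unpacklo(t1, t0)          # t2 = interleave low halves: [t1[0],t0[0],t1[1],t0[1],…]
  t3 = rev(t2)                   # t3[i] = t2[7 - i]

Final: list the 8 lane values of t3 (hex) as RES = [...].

  t0: c7 92 5e df b8 a6 c6 b1
  t1: 5e df b8 a6 c6 b1 c7 92
  t2: 5e c7 df 92 b8 5e a6 df
  t3: df a6 5e b8 92 df c7 5e

RES = [0xdf, 0xa6, 0x5e, 0xb8, 0x92, 0xdf, 0xc7, 0x5e]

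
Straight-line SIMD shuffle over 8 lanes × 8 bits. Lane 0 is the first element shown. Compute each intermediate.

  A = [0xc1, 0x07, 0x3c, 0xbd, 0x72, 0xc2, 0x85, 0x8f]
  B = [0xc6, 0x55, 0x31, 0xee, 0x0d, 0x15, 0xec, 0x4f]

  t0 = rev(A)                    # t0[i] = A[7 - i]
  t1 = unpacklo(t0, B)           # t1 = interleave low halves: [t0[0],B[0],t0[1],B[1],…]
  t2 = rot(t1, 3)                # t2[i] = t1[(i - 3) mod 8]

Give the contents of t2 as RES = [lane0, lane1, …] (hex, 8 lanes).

RES = [ 0x31  0x72  0xee  0x8f  0xc6  0x85  0x55  0xc2 ]

→ t0 |8f|85|c2|72|bd|3c|07|c1|
→ t1 |8f|c6|85|55|c2|31|72|ee|
→ t2 |31|72|ee|8f|c6|85|55|c2|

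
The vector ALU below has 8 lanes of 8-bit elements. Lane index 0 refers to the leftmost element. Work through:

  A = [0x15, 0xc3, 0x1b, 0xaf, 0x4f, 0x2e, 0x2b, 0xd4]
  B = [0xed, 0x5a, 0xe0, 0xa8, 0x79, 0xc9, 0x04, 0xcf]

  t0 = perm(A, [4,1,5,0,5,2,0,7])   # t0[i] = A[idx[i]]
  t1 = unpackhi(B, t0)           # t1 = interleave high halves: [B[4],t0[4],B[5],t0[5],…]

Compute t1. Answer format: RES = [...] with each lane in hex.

→ t0 |4f|c3|2e|15|2e|1b|15|d4|
→ t1 |79|2e|c9|1b|04|15|cf|d4|

RES = [ 0x79  0x2e  0xc9  0x1b  0x04  0x15  0xcf  0xd4 ]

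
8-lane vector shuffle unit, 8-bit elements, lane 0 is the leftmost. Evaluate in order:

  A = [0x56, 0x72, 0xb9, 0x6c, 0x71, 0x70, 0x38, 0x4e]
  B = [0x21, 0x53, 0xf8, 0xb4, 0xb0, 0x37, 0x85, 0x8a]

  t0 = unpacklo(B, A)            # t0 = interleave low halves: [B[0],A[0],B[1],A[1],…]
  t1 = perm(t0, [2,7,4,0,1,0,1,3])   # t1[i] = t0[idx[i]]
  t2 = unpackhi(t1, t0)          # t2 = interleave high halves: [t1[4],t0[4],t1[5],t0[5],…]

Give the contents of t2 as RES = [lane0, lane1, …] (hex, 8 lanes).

RES = [ 0x56  0xf8  0x21  0xb9  0x56  0xb4  0x72  0x6c ]

t0 = [0x21, 0x56, 0x53, 0x72, 0xf8, 0xb9, 0xb4, 0x6c]
t1 = [0x53, 0x6c, 0xf8, 0x21, 0x56, 0x21, 0x56, 0x72]
t2 = [0x56, 0xf8, 0x21, 0xb9, 0x56, 0xb4, 0x72, 0x6c]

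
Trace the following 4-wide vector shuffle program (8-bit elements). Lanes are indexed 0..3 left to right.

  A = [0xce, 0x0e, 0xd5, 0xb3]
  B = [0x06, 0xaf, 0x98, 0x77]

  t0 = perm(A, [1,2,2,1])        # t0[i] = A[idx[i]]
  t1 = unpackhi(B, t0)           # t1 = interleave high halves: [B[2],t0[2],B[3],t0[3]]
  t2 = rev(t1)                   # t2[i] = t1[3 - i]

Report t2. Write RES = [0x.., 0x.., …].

RES = [0x0e, 0x77, 0xd5, 0x98]

  t0: 0e d5 d5 0e
  t1: 98 d5 77 0e
  t2: 0e 77 d5 98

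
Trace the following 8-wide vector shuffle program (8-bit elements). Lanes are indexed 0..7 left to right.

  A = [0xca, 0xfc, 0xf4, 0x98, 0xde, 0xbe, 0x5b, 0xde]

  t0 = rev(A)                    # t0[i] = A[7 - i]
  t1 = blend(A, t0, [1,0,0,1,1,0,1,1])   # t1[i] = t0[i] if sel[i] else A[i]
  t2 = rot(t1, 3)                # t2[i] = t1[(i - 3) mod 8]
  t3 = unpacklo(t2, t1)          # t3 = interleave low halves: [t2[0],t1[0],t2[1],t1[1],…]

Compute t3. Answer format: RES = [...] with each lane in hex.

→ t0 |de|5b|be|de|98|f4|fc|ca|
→ t1 |de|fc|f4|de|98|be|fc|ca|
→ t2 |be|fc|ca|de|fc|f4|de|98|
→ t3 |be|de|fc|fc|ca|f4|de|de|

RES = [ 0xbe  0xde  0xfc  0xfc  0xca  0xf4  0xde  0xde ]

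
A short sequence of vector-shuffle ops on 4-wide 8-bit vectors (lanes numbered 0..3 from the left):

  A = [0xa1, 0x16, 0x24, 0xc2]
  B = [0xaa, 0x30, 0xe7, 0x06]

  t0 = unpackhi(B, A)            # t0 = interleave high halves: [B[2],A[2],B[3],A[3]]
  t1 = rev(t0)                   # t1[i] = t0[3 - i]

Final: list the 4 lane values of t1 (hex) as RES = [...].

RES = [0xc2, 0x06, 0x24, 0xe7]

→ t0 |e7|24|06|c2|
→ t1 |c2|06|24|e7|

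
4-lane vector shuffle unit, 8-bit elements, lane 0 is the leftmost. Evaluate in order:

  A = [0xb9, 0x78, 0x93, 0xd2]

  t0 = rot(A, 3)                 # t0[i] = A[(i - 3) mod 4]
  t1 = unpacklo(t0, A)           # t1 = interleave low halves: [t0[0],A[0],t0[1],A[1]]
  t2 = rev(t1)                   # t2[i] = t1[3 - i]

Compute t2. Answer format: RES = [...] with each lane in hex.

t0 = [0x78, 0x93, 0xd2, 0xb9]
t1 = [0x78, 0xb9, 0x93, 0x78]
t2 = [0x78, 0x93, 0xb9, 0x78]

RES = [0x78, 0x93, 0xb9, 0x78]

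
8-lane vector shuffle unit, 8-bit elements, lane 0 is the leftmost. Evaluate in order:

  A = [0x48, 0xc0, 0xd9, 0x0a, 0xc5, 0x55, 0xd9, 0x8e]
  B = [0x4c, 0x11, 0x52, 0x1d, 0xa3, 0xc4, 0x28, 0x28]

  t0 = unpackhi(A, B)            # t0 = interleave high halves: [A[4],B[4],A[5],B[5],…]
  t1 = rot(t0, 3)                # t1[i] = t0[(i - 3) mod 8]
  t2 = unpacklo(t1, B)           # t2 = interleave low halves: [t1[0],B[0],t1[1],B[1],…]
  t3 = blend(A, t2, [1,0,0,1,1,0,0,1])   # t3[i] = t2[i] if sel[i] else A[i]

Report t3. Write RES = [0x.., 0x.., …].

RES = [0x28, 0xc0, 0xd9, 0x11, 0x28, 0x55, 0xd9, 0x1d]

t0 = [0xc5, 0xa3, 0x55, 0xc4, 0xd9, 0x28, 0x8e, 0x28]
t1 = [0x28, 0x8e, 0x28, 0xc5, 0xa3, 0x55, 0xc4, 0xd9]
t2 = [0x28, 0x4c, 0x8e, 0x11, 0x28, 0x52, 0xc5, 0x1d]
t3 = [0x28, 0xc0, 0xd9, 0x11, 0x28, 0x55, 0xd9, 0x1d]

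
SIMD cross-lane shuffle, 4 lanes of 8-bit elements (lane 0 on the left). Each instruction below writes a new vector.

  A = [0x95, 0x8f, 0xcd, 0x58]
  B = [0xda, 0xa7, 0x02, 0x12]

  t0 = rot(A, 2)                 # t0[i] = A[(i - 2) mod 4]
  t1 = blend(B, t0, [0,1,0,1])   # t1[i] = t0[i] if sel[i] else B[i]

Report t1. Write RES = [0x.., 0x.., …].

RES = [ 0xda  0x58  0x02  0x8f ]

t0 = [0xcd, 0x58, 0x95, 0x8f]
t1 = [0xda, 0x58, 0x02, 0x8f]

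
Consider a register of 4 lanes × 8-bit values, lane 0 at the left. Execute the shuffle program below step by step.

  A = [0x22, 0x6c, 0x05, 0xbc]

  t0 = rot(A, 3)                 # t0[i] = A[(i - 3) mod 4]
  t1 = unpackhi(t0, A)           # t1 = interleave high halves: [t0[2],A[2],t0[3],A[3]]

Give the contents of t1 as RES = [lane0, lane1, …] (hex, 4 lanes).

t0 = [0x6c, 0x05, 0xbc, 0x22]
t1 = [0xbc, 0x05, 0x22, 0xbc]

RES = [ 0xbc  0x05  0x22  0xbc ]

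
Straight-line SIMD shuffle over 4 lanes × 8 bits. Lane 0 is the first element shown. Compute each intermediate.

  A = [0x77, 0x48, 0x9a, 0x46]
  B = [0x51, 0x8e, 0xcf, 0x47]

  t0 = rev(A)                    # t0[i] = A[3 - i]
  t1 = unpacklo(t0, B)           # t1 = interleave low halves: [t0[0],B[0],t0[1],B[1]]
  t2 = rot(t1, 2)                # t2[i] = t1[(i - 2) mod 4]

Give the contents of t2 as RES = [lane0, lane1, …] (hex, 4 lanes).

→ t0 |46|9a|48|77|
→ t1 |46|51|9a|8e|
→ t2 |9a|8e|46|51|

RES = [0x9a, 0x8e, 0x46, 0x51]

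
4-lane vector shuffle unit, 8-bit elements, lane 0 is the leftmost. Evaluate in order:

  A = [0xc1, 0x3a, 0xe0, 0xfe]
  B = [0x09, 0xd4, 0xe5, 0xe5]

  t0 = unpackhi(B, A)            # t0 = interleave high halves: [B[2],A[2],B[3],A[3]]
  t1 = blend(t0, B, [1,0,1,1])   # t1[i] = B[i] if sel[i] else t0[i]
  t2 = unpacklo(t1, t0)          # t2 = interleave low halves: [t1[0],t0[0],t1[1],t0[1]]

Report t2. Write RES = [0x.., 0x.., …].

RES = [ 0x09  0xe5  0xe0  0xe0 ]

t0 = [0xe5, 0xe0, 0xe5, 0xfe]
t1 = [0x09, 0xe0, 0xe5, 0xe5]
t2 = [0x09, 0xe5, 0xe0, 0xe0]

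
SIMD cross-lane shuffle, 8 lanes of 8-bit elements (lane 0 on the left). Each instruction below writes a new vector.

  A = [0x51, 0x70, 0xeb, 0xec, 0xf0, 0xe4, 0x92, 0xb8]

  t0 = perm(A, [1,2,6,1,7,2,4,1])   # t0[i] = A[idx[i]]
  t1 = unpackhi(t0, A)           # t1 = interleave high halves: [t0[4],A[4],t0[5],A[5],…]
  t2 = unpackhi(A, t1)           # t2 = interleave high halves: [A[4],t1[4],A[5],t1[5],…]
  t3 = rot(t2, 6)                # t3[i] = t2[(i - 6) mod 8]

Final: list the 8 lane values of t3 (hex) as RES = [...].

RES = [0xe4, 0x92, 0x92, 0x70, 0xb8, 0xb8, 0xf0, 0xf0]

t0 = [0x70, 0xeb, 0x92, 0x70, 0xb8, 0xeb, 0xf0, 0x70]
t1 = [0xb8, 0xf0, 0xeb, 0xe4, 0xf0, 0x92, 0x70, 0xb8]
t2 = [0xf0, 0xf0, 0xe4, 0x92, 0x92, 0x70, 0xb8, 0xb8]
t3 = [0xe4, 0x92, 0x92, 0x70, 0xb8, 0xb8, 0xf0, 0xf0]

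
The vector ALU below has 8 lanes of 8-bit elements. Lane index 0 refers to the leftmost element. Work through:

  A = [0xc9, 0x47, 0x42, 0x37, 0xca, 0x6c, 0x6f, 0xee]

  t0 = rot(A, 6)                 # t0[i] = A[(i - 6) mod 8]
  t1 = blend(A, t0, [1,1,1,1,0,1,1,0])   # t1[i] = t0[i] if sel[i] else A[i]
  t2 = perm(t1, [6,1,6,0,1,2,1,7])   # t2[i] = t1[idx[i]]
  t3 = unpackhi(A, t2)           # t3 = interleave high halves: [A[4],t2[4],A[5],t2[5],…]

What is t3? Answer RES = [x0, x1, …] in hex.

RES = [0xca, 0x37, 0x6c, 0xca, 0x6f, 0x37, 0xee, 0xee]

t0 = [0x42, 0x37, 0xca, 0x6c, 0x6f, 0xee, 0xc9, 0x47]
t1 = [0x42, 0x37, 0xca, 0x6c, 0xca, 0xee, 0xc9, 0xee]
t2 = [0xc9, 0x37, 0xc9, 0x42, 0x37, 0xca, 0x37, 0xee]
t3 = [0xca, 0x37, 0x6c, 0xca, 0x6f, 0x37, 0xee, 0xee]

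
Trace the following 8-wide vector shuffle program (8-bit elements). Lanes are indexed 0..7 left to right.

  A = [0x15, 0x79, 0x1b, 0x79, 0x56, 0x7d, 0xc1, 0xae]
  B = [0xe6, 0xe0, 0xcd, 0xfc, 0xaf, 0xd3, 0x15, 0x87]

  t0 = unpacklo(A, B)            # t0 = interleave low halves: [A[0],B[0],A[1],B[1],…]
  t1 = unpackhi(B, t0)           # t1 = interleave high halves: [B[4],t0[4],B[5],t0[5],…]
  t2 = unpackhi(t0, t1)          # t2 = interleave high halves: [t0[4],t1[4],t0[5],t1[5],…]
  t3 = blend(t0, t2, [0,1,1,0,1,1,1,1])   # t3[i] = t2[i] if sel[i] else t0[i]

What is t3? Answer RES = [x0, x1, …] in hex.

RES = [0x15, 0x15, 0xcd, 0xe0, 0x79, 0x87, 0xfc, 0xfc]

  t0: 15 e6 79 e0 1b cd 79 fc
  t1: af 1b d3 cd 15 79 87 fc
  t2: 1b 15 cd 79 79 87 fc fc
  t3: 15 15 cd e0 79 87 fc fc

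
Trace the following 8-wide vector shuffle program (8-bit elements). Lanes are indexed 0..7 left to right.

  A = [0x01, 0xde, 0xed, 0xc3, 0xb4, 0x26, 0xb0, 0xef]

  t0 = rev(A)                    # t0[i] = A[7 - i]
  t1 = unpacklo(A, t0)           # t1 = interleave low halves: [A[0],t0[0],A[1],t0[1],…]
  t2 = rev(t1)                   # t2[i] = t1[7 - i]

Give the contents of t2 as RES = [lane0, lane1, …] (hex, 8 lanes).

  t0: ef b0 26 b4 c3 ed de 01
  t1: 01 ef de b0 ed 26 c3 b4
  t2: b4 c3 26 ed b0 de ef 01

RES = [ 0xb4  0xc3  0x26  0xed  0xb0  0xde  0xef  0x01 ]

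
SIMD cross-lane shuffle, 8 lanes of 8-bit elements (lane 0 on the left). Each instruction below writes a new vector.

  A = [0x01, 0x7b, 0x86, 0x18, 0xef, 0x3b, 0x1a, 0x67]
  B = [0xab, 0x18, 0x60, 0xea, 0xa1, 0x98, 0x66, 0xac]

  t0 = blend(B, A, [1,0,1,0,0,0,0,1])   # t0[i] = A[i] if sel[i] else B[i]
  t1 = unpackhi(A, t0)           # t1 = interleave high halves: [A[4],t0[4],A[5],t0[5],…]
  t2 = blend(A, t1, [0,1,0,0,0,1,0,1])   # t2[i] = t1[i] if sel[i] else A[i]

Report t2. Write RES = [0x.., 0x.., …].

RES = [ 0x01  0xa1  0x86  0x18  0xef  0x66  0x1a  0x67 ]

t0 = [0x01, 0x18, 0x86, 0xea, 0xa1, 0x98, 0x66, 0x67]
t1 = [0xef, 0xa1, 0x3b, 0x98, 0x1a, 0x66, 0x67, 0x67]
t2 = [0x01, 0xa1, 0x86, 0x18, 0xef, 0x66, 0x1a, 0x67]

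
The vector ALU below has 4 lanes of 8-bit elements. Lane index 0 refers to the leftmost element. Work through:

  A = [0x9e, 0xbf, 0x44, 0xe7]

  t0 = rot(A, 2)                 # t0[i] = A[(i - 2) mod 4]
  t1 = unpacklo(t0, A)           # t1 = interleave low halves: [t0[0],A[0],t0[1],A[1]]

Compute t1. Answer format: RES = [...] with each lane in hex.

  t0: 44 e7 9e bf
  t1: 44 9e e7 bf

RES = [0x44, 0x9e, 0xe7, 0xbf]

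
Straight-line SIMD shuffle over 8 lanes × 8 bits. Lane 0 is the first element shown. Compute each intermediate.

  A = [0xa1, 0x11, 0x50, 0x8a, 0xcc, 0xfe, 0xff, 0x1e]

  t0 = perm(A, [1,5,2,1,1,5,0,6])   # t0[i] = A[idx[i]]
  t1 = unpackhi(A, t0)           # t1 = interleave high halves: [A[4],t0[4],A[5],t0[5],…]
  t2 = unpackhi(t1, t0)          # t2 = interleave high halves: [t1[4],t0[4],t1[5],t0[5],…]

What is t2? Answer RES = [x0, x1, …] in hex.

RES = [ 0xff  0x11  0xa1  0xfe  0x1e  0xa1  0xff  0xff ]

→ t0 |11|fe|50|11|11|fe|a1|ff|
→ t1 |cc|11|fe|fe|ff|a1|1e|ff|
→ t2 |ff|11|a1|fe|1e|a1|ff|ff|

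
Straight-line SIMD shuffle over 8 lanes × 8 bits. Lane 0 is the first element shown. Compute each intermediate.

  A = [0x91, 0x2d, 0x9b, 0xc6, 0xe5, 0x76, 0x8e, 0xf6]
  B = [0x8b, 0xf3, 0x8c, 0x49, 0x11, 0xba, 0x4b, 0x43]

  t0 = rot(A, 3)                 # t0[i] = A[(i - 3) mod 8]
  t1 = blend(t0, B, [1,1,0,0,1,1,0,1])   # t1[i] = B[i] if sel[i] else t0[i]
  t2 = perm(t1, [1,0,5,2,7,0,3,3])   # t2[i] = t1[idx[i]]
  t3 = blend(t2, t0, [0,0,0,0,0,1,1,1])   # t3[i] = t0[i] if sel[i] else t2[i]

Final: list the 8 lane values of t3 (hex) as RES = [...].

→ t0 |76|8e|f6|91|2d|9b|c6|e5|
→ t1 |8b|f3|f6|91|11|ba|c6|43|
→ t2 |f3|8b|ba|f6|43|8b|91|91|
→ t3 |f3|8b|ba|f6|43|9b|c6|e5|

RES = [0xf3, 0x8b, 0xba, 0xf6, 0x43, 0x9b, 0xc6, 0xe5]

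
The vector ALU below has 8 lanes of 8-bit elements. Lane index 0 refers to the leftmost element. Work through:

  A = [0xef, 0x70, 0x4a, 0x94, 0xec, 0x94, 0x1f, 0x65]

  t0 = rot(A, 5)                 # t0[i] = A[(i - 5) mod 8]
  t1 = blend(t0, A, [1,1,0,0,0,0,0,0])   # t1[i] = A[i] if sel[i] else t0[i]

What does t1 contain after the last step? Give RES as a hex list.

→ t0 |94|ec|94|1f|65|ef|70|4a|
→ t1 |ef|70|94|1f|65|ef|70|4a|

RES = [ 0xef  0x70  0x94  0x1f  0x65  0xef  0x70  0x4a ]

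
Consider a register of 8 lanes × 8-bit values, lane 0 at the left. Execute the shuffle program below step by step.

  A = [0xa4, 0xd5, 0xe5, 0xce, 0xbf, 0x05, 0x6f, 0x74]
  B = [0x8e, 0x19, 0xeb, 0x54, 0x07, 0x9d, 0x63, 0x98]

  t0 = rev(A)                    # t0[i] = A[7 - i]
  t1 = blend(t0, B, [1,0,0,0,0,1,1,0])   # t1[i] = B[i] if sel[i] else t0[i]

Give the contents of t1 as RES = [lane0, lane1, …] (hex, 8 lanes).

RES = [ 0x8e  0x6f  0x05  0xbf  0xce  0x9d  0x63  0xa4 ]

  t0: 74 6f 05 bf ce e5 d5 a4
  t1: 8e 6f 05 bf ce 9d 63 a4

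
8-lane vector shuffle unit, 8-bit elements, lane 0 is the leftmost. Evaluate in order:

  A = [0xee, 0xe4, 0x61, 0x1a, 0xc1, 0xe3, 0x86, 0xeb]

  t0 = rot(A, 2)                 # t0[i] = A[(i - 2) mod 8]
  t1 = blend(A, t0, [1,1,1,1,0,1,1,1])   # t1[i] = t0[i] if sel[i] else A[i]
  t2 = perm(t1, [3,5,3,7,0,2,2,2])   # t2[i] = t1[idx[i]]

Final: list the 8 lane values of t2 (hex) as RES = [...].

RES = [ 0xe4  0x1a  0xe4  0xe3  0x86  0xee  0xee  0xee ]

t0 = [0x86, 0xeb, 0xee, 0xe4, 0x61, 0x1a, 0xc1, 0xe3]
t1 = [0x86, 0xeb, 0xee, 0xe4, 0xc1, 0x1a, 0xc1, 0xe3]
t2 = [0xe4, 0x1a, 0xe4, 0xe3, 0x86, 0xee, 0xee, 0xee]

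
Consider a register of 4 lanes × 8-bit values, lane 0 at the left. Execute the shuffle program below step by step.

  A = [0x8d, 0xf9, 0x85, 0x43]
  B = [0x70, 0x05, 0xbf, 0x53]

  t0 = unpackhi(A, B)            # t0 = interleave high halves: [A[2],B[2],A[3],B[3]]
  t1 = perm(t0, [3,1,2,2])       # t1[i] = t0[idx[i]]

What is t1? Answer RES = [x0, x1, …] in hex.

RES = [0x53, 0xbf, 0x43, 0x43]

  t0: 85 bf 43 53
  t1: 53 bf 43 43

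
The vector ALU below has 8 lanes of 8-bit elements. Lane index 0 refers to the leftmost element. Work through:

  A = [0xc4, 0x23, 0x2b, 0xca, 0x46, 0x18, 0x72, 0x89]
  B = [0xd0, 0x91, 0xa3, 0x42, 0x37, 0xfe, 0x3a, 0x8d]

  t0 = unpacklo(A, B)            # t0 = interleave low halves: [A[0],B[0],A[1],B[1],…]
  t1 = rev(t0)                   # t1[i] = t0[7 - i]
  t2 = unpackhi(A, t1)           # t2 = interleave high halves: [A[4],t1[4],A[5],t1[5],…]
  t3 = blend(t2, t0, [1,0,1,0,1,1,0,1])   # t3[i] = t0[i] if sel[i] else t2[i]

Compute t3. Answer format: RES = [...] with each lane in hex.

RES = [ 0xc4  0x91  0x23  0x23  0x2b  0xa3  0x89  0x42 ]

t0 = [0xc4, 0xd0, 0x23, 0x91, 0x2b, 0xa3, 0xca, 0x42]
t1 = [0x42, 0xca, 0xa3, 0x2b, 0x91, 0x23, 0xd0, 0xc4]
t2 = [0x46, 0x91, 0x18, 0x23, 0x72, 0xd0, 0x89, 0xc4]
t3 = [0xc4, 0x91, 0x23, 0x23, 0x2b, 0xa3, 0x89, 0x42]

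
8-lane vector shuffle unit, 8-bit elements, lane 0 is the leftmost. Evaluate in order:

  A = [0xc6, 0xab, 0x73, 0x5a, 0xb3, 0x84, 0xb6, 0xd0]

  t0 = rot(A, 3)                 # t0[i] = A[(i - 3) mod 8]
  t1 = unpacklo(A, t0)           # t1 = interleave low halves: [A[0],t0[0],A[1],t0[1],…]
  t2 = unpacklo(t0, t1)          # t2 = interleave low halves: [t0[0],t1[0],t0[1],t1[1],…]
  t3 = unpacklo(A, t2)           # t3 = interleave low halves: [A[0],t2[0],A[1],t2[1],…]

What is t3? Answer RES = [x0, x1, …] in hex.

RES = [0xc6, 0x84, 0xab, 0xc6, 0x73, 0xb6, 0x5a, 0x84]

→ t0 |84|b6|d0|c6|ab|73|5a|b3|
→ t1 |c6|84|ab|b6|73|d0|5a|c6|
→ t2 |84|c6|b6|84|d0|ab|c6|b6|
→ t3 |c6|84|ab|c6|73|b6|5a|84|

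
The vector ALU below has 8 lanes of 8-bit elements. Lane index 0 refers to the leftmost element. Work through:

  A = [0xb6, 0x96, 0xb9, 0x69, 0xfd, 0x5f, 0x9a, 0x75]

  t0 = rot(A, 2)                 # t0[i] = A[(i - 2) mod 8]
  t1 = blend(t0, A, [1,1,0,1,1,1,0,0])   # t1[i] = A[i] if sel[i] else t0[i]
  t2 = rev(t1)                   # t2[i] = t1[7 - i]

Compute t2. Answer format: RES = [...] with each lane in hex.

RES = [ 0x5f  0xfd  0x5f  0xfd  0x69  0xb6  0x96  0xb6 ]

→ t0 |9a|75|b6|96|b9|69|fd|5f|
→ t1 |b6|96|b6|69|fd|5f|fd|5f|
→ t2 |5f|fd|5f|fd|69|b6|96|b6|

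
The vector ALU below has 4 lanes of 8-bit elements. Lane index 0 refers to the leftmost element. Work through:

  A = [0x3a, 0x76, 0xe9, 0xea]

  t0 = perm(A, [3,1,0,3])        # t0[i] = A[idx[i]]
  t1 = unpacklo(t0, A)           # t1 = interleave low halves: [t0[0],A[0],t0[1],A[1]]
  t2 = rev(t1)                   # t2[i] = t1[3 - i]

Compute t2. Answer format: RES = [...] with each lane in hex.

RES = [ 0x76  0x76  0x3a  0xea ]

t0 = [0xea, 0x76, 0x3a, 0xea]
t1 = [0xea, 0x3a, 0x76, 0x76]
t2 = [0x76, 0x76, 0x3a, 0xea]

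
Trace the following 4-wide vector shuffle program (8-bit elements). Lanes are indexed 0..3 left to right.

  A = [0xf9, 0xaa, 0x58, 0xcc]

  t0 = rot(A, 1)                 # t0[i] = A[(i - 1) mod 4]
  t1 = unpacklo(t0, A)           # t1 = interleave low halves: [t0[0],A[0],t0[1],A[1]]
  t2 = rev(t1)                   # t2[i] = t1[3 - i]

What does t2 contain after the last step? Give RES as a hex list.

RES = [0xaa, 0xf9, 0xf9, 0xcc]

  t0: cc f9 aa 58
  t1: cc f9 f9 aa
  t2: aa f9 f9 cc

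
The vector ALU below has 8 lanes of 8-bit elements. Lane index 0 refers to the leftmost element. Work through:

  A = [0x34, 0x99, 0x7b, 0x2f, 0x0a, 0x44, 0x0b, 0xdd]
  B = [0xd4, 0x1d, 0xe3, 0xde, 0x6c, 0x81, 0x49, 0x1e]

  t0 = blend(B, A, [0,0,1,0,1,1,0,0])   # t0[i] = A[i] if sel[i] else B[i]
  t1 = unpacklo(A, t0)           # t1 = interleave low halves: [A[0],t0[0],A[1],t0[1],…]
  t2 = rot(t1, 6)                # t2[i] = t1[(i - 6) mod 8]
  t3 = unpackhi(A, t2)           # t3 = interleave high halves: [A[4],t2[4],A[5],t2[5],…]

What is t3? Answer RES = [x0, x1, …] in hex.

→ t0 |d4|1d|7b|de|0a|44|49|1e|
→ t1 |34|d4|99|1d|7b|7b|2f|de|
→ t2 |99|1d|7b|7b|2f|de|34|d4|
→ t3 |0a|2f|44|de|0b|34|dd|d4|

RES = [ 0x0a  0x2f  0x44  0xde  0x0b  0x34  0xdd  0xd4 ]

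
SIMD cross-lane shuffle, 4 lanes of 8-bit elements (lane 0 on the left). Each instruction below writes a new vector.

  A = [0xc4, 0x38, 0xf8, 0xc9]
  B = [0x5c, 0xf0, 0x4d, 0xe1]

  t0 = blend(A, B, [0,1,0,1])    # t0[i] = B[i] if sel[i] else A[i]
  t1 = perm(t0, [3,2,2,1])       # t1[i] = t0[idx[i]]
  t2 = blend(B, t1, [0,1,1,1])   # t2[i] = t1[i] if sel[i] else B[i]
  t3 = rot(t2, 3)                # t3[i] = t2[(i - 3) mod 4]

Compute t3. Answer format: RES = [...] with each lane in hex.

RES = [0xf8, 0xf8, 0xf0, 0x5c]

t0 = [0xc4, 0xf0, 0xf8, 0xe1]
t1 = [0xe1, 0xf8, 0xf8, 0xf0]
t2 = [0x5c, 0xf8, 0xf8, 0xf0]
t3 = [0xf8, 0xf8, 0xf0, 0x5c]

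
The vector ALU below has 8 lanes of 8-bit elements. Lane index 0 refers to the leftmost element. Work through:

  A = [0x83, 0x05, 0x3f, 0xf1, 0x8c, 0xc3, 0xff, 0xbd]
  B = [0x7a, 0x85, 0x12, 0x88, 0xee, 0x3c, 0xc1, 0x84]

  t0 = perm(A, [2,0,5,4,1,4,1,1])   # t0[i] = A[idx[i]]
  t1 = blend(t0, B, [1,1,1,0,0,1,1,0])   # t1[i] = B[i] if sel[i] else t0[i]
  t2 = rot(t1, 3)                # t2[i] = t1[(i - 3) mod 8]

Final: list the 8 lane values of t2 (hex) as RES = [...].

→ t0 |3f|83|c3|8c|05|8c|05|05|
→ t1 |7a|85|12|8c|05|3c|c1|05|
→ t2 |3c|c1|05|7a|85|12|8c|05|

RES = [0x3c, 0xc1, 0x05, 0x7a, 0x85, 0x12, 0x8c, 0x05]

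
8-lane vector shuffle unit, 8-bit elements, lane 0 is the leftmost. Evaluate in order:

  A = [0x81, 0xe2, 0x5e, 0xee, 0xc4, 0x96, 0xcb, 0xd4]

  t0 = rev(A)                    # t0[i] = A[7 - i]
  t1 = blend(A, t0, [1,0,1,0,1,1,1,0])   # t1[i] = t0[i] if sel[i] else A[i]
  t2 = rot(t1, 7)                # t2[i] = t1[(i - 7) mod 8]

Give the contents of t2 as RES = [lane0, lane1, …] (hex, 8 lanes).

RES = [0xe2, 0x96, 0xee, 0xee, 0x5e, 0xe2, 0xd4, 0xd4]

t0 = [0xd4, 0xcb, 0x96, 0xc4, 0xee, 0x5e, 0xe2, 0x81]
t1 = [0xd4, 0xe2, 0x96, 0xee, 0xee, 0x5e, 0xe2, 0xd4]
t2 = [0xe2, 0x96, 0xee, 0xee, 0x5e, 0xe2, 0xd4, 0xd4]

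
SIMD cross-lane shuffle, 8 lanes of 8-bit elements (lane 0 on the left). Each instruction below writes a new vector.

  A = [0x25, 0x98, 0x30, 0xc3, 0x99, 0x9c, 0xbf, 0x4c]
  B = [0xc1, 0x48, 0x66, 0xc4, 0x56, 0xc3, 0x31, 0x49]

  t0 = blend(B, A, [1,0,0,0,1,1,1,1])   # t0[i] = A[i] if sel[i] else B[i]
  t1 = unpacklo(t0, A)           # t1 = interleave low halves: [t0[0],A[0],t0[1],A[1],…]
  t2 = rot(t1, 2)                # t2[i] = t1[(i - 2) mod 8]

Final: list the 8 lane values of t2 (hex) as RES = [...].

RES = [0xc4, 0xc3, 0x25, 0x25, 0x48, 0x98, 0x66, 0x30]

  t0: 25 48 66 c4 99 9c bf 4c
  t1: 25 25 48 98 66 30 c4 c3
  t2: c4 c3 25 25 48 98 66 30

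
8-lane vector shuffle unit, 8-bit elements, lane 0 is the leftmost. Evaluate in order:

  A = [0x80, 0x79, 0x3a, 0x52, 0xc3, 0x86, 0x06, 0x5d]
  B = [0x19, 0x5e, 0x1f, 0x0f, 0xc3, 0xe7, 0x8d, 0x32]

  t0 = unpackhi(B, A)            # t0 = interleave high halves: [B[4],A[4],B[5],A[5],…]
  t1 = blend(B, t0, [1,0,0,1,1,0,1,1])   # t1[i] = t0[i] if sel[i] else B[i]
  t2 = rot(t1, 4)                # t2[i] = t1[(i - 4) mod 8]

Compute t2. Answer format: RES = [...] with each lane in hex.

RES = [0x8d, 0xe7, 0x32, 0x5d, 0xc3, 0x5e, 0x1f, 0x86]

→ t0 |c3|c3|e7|86|8d|06|32|5d|
→ t1 |c3|5e|1f|86|8d|e7|32|5d|
→ t2 |8d|e7|32|5d|c3|5e|1f|86|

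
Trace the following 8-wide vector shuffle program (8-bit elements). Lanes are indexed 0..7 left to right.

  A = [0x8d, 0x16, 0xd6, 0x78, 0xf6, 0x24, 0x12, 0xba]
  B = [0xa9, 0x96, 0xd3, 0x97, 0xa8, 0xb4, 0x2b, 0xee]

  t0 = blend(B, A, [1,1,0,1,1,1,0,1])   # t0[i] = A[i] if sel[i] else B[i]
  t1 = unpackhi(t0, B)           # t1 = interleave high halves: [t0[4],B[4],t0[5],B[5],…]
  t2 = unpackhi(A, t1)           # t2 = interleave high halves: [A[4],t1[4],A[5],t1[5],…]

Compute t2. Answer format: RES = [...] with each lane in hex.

→ t0 |8d|16|d3|78|f6|24|2b|ba|
→ t1 |f6|a8|24|b4|2b|2b|ba|ee|
→ t2 |f6|2b|24|2b|12|ba|ba|ee|

RES = [ 0xf6  0x2b  0x24  0x2b  0x12  0xba  0xba  0xee ]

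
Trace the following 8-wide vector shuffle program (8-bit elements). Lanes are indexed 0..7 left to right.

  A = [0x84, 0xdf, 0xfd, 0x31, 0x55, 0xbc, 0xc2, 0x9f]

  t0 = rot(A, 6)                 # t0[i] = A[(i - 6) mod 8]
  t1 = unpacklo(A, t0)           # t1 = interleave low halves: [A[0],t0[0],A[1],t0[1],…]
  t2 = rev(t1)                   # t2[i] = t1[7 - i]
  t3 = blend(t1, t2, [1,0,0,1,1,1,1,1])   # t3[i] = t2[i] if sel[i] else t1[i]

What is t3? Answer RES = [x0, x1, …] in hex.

RES = [ 0xbc  0xfd  0xdf  0xfd  0x31  0xdf  0xfd  0x84 ]

  t0: fd 31 55 bc c2 9f 84 df
  t1: 84 fd df 31 fd 55 31 bc
  t2: bc 31 55 fd 31 df fd 84
  t3: bc fd df fd 31 df fd 84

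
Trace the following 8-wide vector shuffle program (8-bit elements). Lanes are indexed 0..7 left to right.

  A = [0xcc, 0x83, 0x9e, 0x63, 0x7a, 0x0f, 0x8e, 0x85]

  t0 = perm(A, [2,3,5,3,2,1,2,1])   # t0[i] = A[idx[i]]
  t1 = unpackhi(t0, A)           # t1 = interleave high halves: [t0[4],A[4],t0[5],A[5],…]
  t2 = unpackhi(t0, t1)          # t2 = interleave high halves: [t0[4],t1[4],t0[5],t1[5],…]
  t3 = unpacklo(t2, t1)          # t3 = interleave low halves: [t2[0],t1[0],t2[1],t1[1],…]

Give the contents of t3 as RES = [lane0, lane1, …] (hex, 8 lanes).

  t0: 9e 63 0f 63 9e 83 9e 83
  t1: 9e 7a 83 0f 9e 8e 83 85
  t2: 9e 9e 83 8e 9e 83 83 85
  t3: 9e 9e 9e 7a 83 83 8e 0f

RES = [ 0x9e  0x9e  0x9e  0x7a  0x83  0x83  0x8e  0x0f ]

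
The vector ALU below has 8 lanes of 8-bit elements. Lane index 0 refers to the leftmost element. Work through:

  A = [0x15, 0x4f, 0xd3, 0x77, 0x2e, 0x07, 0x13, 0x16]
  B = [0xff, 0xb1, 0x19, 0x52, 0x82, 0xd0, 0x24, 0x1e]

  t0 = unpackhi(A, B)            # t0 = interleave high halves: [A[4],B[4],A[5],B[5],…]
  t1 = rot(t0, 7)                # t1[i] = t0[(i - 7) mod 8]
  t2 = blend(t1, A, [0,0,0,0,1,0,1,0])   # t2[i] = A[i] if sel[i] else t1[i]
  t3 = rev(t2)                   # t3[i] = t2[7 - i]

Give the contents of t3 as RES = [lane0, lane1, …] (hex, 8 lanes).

t0 = [0x2e, 0x82, 0x07, 0xd0, 0x13, 0x24, 0x16, 0x1e]
t1 = [0x82, 0x07, 0xd0, 0x13, 0x24, 0x16, 0x1e, 0x2e]
t2 = [0x82, 0x07, 0xd0, 0x13, 0x2e, 0x16, 0x13, 0x2e]
t3 = [0x2e, 0x13, 0x16, 0x2e, 0x13, 0xd0, 0x07, 0x82]

RES = [0x2e, 0x13, 0x16, 0x2e, 0x13, 0xd0, 0x07, 0x82]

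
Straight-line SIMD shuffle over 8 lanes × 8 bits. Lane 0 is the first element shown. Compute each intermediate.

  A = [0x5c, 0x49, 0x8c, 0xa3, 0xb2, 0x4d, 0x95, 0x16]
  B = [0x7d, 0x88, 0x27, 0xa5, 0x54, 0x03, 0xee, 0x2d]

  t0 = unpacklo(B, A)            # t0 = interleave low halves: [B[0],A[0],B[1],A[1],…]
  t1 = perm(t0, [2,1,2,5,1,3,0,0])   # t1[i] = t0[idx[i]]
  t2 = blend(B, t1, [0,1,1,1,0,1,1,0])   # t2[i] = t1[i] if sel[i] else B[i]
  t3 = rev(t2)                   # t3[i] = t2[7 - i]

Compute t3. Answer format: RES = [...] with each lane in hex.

RES = [ 0x2d  0x7d  0x49  0x54  0x8c  0x88  0x5c  0x7d ]

t0 = [0x7d, 0x5c, 0x88, 0x49, 0x27, 0x8c, 0xa5, 0xa3]
t1 = [0x88, 0x5c, 0x88, 0x8c, 0x5c, 0x49, 0x7d, 0x7d]
t2 = [0x7d, 0x5c, 0x88, 0x8c, 0x54, 0x49, 0x7d, 0x2d]
t3 = [0x2d, 0x7d, 0x49, 0x54, 0x8c, 0x88, 0x5c, 0x7d]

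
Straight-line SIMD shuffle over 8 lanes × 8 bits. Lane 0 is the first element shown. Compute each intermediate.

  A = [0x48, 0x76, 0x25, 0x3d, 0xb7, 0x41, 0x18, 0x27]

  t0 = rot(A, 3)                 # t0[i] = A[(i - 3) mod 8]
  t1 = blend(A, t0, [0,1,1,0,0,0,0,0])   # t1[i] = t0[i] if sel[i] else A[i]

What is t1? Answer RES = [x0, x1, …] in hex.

RES = [0x48, 0x18, 0x27, 0x3d, 0xb7, 0x41, 0x18, 0x27]

  t0: 41 18 27 48 76 25 3d b7
  t1: 48 18 27 3d b7 41 18 27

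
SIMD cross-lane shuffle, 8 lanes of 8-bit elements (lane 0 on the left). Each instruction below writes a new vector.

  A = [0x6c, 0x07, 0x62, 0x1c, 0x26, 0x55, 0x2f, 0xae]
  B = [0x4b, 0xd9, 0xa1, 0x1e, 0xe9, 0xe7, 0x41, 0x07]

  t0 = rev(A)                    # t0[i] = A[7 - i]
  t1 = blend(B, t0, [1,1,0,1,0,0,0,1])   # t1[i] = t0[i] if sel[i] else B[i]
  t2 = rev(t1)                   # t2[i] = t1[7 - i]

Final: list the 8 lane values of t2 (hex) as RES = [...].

→ t0 |ae|2f|55|26|1c|62|07|6c|
→ t1 |ae|2f|a1|26|e9|e7|41|6c|
→ t2 |6c|41|e7|e9|26|a1|2f|ae|

RES = [0x6c, 0x41, 0xe7, 0xe9, 0x26, 0xa1, 0x2f, 0xae]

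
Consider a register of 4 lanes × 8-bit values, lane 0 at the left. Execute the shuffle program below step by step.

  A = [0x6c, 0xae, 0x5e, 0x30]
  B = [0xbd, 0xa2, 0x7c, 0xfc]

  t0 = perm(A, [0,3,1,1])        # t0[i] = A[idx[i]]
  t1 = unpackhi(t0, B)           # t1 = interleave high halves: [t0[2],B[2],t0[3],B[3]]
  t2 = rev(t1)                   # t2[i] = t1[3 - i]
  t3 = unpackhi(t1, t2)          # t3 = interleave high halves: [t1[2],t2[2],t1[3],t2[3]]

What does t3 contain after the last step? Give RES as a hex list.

RES = [ 0xae  0x7c  0xfc  0xae ]

  t0: 6c 30 ae ae
  t1: ae 7c ae fc
  t2: fc ae 7c ae
  t3: ae 7c fc ae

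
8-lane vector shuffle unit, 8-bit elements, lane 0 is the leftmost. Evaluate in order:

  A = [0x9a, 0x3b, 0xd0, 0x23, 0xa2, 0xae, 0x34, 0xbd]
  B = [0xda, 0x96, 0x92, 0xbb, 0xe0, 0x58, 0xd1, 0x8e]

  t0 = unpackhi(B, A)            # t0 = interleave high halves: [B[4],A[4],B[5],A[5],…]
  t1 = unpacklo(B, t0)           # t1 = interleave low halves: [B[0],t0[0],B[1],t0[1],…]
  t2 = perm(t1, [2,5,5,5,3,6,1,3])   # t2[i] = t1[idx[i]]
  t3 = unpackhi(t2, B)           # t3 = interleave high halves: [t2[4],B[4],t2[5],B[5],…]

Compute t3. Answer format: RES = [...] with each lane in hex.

RES = [0xa2, 0xe0, 0xbb, 0x58, 0xe0, 0xd1, 0xa2, 0x8e]

  t0: e0 a2 58 ae d1 34 8e bd
  t1: da e0 96 a2 92 58 bb ae
  t2: 96 58 58 58 a2 bb e0 a2
  t3: a2 e0 bb 58 e0 d1 a2 8e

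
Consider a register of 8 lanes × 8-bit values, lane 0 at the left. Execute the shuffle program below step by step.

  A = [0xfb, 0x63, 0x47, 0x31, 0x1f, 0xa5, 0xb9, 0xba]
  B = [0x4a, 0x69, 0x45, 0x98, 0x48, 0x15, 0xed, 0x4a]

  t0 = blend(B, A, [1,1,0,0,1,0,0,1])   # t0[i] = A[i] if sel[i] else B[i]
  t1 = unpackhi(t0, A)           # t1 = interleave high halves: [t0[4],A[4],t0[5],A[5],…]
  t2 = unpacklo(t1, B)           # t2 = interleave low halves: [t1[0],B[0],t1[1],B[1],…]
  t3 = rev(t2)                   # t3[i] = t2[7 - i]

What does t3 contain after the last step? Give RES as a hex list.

RES = [ 0x98  0xa5  0x45  0x15  0x69  0x1f  0x4a  0x1f ]

→ t0 |fb|63|45|98|1f|15|ed|ba|
→ t1 |1f|1f|15|a5|ed|b9|ba|ba|
→ t2 |1f|4a|1f|69|15|45|a5|98|
→ t3 |98|a5|45|15|69|1f|4a|1f|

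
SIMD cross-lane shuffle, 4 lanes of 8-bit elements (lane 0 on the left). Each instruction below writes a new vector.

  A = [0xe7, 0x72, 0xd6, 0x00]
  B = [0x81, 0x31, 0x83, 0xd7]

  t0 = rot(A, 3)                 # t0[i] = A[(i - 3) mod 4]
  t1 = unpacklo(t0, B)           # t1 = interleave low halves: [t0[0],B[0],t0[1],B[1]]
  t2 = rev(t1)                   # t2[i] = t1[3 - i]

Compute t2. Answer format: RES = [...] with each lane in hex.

RES = [0x31, 0xd6, 0x81, 0x72]

→ t0 |72|d6|00|e7|
→ t1 |72|81|d6|31|
→ t2 |31|d6|81|72|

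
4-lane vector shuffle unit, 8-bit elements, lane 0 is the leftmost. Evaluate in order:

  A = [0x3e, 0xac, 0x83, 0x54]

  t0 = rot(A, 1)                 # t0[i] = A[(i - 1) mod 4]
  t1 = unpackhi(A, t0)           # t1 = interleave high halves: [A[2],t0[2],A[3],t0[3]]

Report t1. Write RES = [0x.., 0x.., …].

  t0: 54 3e ac 83
  t1: 83 ac 54 83

RES = [0x83, 0xac, 0x54, 0x83]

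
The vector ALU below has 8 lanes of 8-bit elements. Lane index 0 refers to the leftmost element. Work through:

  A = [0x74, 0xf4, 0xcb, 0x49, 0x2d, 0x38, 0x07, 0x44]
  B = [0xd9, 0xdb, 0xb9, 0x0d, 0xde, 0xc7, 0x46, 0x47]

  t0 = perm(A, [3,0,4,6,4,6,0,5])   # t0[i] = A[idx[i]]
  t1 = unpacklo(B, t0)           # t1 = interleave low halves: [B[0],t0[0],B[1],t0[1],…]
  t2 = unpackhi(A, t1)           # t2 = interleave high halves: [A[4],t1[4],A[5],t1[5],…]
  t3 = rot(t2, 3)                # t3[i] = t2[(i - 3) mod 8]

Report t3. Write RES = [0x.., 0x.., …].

  t0: 49 74 2d 07 2d 07 74 38
  t1: d9 49 db 74 b9 2d 0d 07
  t2: 2d b9 38 2d 07 0d 44 07
  t3: 0d 44 07 2d b9 38 2d 07

RES = [ 0x0d  0x44  0x07  0x2d  0xb9  0x38  0x2d  0x07 ]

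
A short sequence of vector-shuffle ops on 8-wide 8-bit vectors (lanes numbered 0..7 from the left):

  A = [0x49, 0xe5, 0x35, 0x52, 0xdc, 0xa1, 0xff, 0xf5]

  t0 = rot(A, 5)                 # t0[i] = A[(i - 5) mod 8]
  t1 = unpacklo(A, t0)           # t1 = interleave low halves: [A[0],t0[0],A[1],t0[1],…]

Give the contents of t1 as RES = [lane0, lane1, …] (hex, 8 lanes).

→ t0 |52|dc|a1|ff|f5|49|e5|35|
→ t1 |49|52|e5|dc|35|a1|52|ff|

RES = [0x49, 0x52, 0xe5, 0xdc, 0x35, 0xa1, 0x52, 0xff]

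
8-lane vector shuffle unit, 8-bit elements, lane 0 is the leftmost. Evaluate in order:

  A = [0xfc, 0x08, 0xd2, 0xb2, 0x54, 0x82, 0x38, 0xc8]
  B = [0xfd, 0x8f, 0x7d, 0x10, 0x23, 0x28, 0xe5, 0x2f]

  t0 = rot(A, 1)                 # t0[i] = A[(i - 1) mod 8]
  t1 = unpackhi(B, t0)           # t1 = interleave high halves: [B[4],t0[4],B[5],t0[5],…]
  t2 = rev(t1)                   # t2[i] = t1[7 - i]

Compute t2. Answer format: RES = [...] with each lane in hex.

RES = [ 0x38  0x2f  0x82  0xe5  0x54  0x28  0xb2  0x23 ]

t0 = [0xc8, 0xfc, 0x08, 0xd2, 0xb2, 0x54, 0x82, 0x38]
t1 = [0x23, 0xb2, 0x28, 0x54, 0xe5, 0x82, 0x2f, 0x38]
t2 = [0x38, 0x2f, 0x82, 0xe5, 0x54, 0x28, 0xb2, 0x23]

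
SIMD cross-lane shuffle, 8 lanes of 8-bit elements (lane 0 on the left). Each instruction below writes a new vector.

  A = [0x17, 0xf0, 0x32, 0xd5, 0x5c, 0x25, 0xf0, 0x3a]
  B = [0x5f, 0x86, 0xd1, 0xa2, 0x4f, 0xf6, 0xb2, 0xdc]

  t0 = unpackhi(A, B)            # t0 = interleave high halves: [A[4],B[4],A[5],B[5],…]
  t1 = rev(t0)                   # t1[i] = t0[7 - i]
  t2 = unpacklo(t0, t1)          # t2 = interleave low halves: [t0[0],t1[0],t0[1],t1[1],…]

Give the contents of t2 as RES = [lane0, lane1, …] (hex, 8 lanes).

→ t0 |5c|4f|25|f6|f0|b2|3a|dc|
→ t1 |dc|3a|b2|f0|f6|25|4f|5c|
→ t2 |5c|dc|4f|3a|25|b2|f6|f0|

RES = [ 0x5c  0xdc  0x4f  0x3a  0x25  0xb2  0xf6  0xf0 ]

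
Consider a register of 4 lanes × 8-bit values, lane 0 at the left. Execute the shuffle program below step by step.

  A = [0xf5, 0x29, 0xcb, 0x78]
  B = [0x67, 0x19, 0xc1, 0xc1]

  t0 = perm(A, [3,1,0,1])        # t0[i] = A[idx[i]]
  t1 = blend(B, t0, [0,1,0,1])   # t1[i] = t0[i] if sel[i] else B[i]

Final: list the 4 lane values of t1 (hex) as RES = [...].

RES = [0x67, 0x29, 0xc1, 0x29]

→ t0 |78|29|f5|29|
→ t1 |67|29|c1|29|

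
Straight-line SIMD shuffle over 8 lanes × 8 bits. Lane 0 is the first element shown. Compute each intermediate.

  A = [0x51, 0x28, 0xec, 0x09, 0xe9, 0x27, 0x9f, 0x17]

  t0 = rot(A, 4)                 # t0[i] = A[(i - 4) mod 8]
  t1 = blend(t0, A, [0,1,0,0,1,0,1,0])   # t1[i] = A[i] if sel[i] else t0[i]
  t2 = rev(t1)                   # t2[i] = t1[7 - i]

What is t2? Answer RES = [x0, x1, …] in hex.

→ t0 |e9|27|9f|17|51|28|ec|09|
→ t1 |e9|28|9f|17|e9|28|9f|09|
→ t2 |09|9f|28|e9|17|9f|28|e9|

RES = [ 0x09  0x9f  0x28  0xe9  0x17  0x9f  0x28  0xe9 ]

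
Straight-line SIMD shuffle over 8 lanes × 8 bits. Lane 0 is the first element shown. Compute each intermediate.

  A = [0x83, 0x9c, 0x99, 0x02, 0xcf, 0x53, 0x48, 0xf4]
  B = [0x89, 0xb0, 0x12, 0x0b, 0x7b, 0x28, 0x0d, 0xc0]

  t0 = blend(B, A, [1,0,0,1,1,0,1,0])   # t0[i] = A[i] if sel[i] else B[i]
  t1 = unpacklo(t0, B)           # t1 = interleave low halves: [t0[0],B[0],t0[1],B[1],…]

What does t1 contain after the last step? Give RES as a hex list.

t0 = [0x83, 0xb0, 0x12, 0x02, 0xcf, 0x28, 0x48, 0xc0]
t1 = [0x83, 0x89, 0xb0, 0xb0, 0x12, 0x12, 0x02, 0x0b]

RES = [ 0x83  0x89  0xb0  0xb0  0x12  0x12  0x02  0x0b ]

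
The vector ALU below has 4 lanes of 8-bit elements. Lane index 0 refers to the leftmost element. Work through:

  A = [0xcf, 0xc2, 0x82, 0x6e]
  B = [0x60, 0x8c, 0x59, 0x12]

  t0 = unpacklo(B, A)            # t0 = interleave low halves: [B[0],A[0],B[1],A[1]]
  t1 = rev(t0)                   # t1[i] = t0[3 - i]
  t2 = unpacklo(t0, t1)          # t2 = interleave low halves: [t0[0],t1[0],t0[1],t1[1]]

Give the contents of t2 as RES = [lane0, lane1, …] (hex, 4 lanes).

  t0: 60 cf 8c c2
  t1: c2 8c cf 60
  t2: 60 c2 cf 8c

RES = [ 0x60  0xc2  0xcf  0x8c ]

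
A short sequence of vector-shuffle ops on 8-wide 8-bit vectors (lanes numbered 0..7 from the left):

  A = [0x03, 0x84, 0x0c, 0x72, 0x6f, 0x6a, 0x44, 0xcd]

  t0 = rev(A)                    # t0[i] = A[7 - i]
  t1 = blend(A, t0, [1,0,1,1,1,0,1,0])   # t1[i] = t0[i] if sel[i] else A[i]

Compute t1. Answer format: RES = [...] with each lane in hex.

RES = [ 0xcd  0x84  0x6a  0x6f  0x72  0x6a  0x84  0xcd ]

  t0: cd 44 6a 6f 72 0c 84 03
  t1: cd 84 6a 6f 72 6a 84 cd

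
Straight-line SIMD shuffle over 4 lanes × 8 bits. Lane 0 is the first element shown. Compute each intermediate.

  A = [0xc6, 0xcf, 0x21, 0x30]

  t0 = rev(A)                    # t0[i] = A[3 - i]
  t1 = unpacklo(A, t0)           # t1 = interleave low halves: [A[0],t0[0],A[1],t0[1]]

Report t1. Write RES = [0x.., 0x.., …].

RES = [0xc6, 0x30, 0xcf, 0x21]

  t0: 30 21 cf c6
  t1: c6 30 cf 21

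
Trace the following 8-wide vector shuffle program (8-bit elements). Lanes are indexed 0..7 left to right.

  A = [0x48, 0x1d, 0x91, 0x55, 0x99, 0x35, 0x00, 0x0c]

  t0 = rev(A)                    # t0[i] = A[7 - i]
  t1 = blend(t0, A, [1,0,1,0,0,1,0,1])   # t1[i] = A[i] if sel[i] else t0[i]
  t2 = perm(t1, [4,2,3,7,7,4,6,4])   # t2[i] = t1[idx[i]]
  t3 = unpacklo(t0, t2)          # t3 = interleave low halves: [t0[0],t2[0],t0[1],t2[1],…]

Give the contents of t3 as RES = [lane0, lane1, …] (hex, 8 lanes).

t0 = [0x0c, 0x00, 0x35, 0x99, 0x55, 0x91, 0x1d, 0x48]
t1 = [0x48, 0x00, 0x91, 0x99, 0x55, 0x35, 0x1d, 0x0c]
t2 = [0x55, 0x91, 0x99, 0x0c, 0x0c, 0x55, 0x1d, 0x55]
t3 = [0x0c, 0x55, 0x00, 0x91, 0x35, 0x99, 0x99, 0x0c]

RES = [ 0x0c  0x55  0x00  0x91  0x35  0x99  0x99  0x0c ]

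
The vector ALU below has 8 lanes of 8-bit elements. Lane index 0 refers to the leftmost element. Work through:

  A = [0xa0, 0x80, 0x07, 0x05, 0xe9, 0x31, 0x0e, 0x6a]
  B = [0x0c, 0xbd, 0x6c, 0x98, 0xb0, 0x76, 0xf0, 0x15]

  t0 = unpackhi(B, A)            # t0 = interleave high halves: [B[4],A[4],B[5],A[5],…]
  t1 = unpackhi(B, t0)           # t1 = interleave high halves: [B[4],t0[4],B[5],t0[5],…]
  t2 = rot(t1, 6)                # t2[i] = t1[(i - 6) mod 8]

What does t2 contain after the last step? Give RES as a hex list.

RES = [0x76, 0x0e, 0xf0, 0x15, 0x15, 0x6a, 0xb0, 0xf0]

  t0: b0 e9 76 31 f0 0e 15 6a
  t1: b0 f0 76 0e f0 15 15 6a
  t2: 76 0e f0 15 15 6a b0 f0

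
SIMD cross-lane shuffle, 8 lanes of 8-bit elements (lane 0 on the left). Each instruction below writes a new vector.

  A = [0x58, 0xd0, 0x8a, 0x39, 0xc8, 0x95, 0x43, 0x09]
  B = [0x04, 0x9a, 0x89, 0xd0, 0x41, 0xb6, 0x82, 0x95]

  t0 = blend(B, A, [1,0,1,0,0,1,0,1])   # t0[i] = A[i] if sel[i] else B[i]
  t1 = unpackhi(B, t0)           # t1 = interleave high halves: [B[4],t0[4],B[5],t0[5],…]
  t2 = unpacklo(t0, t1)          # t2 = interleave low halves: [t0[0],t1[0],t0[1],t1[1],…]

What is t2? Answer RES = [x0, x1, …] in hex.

RES = [ 0x58  0x41  0x9a  0x41  0x8a  0xb6  0xd0  0x95 ]

→ t0 |58|9a|8a|d0|41|95|82|09|
→ t1 |41|41|b6|95|82|82|95|09|
→ t2 |58|41|9a|41|8a|b6|d0|95|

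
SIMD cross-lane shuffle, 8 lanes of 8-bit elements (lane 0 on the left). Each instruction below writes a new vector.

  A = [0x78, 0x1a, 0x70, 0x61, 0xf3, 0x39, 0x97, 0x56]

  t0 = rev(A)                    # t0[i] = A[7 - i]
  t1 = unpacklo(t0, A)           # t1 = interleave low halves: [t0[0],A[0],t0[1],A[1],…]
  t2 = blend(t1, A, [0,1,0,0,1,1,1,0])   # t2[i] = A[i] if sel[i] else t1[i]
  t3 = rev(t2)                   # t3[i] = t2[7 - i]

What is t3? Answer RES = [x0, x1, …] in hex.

  t0: 56 97 39 f3 61 70 1a 78
  t1: 56 78 97 1a 39 70 f3 61
  t2: 56 1a 97 1a f3 39 97 61
  t3: 61 97 39 f3 1a 97 1a 56

RES = [ 0x61  0x97  0x39  0xf3  0x1a  0x97  0x1a  0x56 ]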